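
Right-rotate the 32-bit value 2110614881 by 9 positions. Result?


Rotate 0b1111101110011010110110101100001 right by 9 (32-bit) = 0b10110000101111101110011010110110 = 2965300918

2965300918


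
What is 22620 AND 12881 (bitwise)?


0b101100001011100 & 0b11001001010001 = 0b1000001010000 = 4176

4176


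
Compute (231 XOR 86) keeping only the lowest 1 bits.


Step 1: 231 ^ 86 = 177
Step 2: 177 & 1 = 1

1


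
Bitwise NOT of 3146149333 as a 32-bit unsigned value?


~0b10111011100001100110110111010101 = 0b1000100011110011001001000101010 = 1148817962 (32-bit unsigned)

1148817962


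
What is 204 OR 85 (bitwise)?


0b11001100 | 0b1010101 = 0b11011101 = 221

221


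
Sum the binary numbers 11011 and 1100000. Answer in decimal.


11011 + 1100000 = 1111011 = 123

123


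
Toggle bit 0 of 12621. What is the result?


12621 ^ (1 << 0) = 12621 ^ 1 = 12620

12620


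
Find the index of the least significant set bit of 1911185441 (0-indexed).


0b1110001111010100110000000100001. Lowest set bit at position 0

0


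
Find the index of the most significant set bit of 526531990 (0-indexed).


0b11111011000100011110110010110. Highest set bit at position 28

28


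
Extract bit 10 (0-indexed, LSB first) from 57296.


0b1101111111010000, position 10 = 1

1


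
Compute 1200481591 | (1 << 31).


1200481591 | (1 << 31) = 1200481591 | 2147483648 = 3347965239

3347965239


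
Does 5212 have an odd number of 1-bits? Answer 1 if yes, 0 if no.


0b1010001011100 has 6 ones => parity 0

0


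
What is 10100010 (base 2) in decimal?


10100010 in decimal = 162

162


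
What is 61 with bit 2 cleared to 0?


61 & ~(1 << 2) = 57

57


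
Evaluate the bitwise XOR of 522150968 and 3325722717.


0b11111000111110110010000111000 ^ 0b11000110001110101000000001011101 = 0b11011001001001011110010001100101 = 3643139173

3643139173


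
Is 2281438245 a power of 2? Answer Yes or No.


0b10000111111110111111110000100101. Multiple bits set => No

No


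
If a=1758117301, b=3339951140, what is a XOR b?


1758117301 ^ 3339951140 = 2950242705

2950242705


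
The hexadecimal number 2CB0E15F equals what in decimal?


2CB0E15F hex = 749789535 decimal

749789535


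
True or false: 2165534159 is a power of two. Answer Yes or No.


0b10000001000100110110110111001111. Multiple bits set => No

No


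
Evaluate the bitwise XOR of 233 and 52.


0b11101001 ^ 0b110100 = 0b11011101 = 221

221


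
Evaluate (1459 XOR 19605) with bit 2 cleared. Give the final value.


Step 1: 1459 ^ 19605 = 18726
Step 2: 18726 & ~(1 << 2) = 18722

18722


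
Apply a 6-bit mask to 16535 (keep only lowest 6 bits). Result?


16535 & 63 = 23

23


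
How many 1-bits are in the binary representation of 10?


0b1010 has 2 set bits

2


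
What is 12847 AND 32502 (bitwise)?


0b11001000101111 & 0b111111011110110 = 0b11001000100110 = 12838

12838


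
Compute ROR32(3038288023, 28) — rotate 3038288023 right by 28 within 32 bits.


Rotate 0b10110101000110001001100010010111 right by 28 (32-bit) = 0b1010001100010011000100101111011 = 1367968123

1367968123


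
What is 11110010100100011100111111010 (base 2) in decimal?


11110010100100011100111111010 in decimal = 508705274

508705274


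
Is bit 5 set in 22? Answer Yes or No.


0b10110, bit 5 = 0. No

No


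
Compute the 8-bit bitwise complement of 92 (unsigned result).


~0b1011100 = 0b10100011 = 163 (8-bit unsigned)

163


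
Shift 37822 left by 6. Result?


0b1001001110111110 << 6 = 0b1001001110111110000000 = 2420608

2420608


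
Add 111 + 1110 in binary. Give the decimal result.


111 + 1110 = 10101 = 21

21


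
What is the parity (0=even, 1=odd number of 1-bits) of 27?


0b11011 has 4 ones => parity 0

0


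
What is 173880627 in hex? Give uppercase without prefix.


173880627 = A5D3533 hex

A5D3533


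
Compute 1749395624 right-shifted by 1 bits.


0b1101000010001011010100010101000 >> 1 = 0b110100001000101101010001010100 = 874697812

874697812


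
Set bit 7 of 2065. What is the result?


2065 | (1 << 7) = 2065 | 128 = 2193

2193


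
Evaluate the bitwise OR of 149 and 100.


0b10010101 | 0b1100100 = 0b11110101 = 245

245


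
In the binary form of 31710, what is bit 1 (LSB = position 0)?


0b111101111011110, position 1 = 1

1


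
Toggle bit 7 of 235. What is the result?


235 ^ (1 << 7) = 235 ^ 128 = 107

107


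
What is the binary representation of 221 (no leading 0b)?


221 = 11011101 in binary

11011101


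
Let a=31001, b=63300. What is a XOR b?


31001 ^ 63300 = 36445

36445


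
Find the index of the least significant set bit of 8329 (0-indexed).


0b10000010001001. Lowest set bit at position 0

0


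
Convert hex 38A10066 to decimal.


38A10066 hex = 950075494 decimal

950075494


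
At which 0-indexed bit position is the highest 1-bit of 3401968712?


0b11001010110001011110110001001000. Highest set bit at position 31

31


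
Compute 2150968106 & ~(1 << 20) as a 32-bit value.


2150968106 & ~(1 << 20) = 2149919530

2149919530


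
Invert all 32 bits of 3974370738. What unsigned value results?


3974370738 ^ 4294967295 = 320596557

320596557


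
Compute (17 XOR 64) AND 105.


Step 1: 17 ^ 64 = 81
Step 2: 81 & 105 = 65

65


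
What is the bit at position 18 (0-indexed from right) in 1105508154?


0b1000001111001001011011100111010, position 18 = 1

1


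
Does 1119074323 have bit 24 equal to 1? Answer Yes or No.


0b1000010101100111011100000010011, bit 24 = 0. No

No


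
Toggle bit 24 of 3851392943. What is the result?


3851392943 ^ (1 << 24) = 3851392943 ^ 16777216 = 3834615727

3834615727


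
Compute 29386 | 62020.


0b111001011001010 | 0b1111001001000100 = 0b1111001011001110 = 62158

62158


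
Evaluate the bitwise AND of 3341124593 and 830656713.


0b11000111001001011000001111110001 & 0b110001100000101101000011001001 = 0b1000000001000000011000001 = 16810177

16810177


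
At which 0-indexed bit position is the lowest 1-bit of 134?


0b10000110. Lowest set bit at position 1

1


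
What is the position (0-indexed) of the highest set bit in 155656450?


0b1001010001110010000100000010. Highest set bit at position 27

27


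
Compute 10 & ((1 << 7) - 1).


10 & 127 = 10

10


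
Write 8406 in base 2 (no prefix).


8406 = 10000011010110 in binary

10000011010110


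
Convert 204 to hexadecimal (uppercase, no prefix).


204 = CC hex

CC


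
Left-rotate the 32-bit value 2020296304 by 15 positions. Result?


Rotate 0b1111000011010110100011001110000 left by 15 (32-bit) = 0b10100011001110000011110000110101 = 2738371637

2738371637


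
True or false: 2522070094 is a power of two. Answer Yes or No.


0b10010110010100111011110001001110. Multiple bits set => No

No


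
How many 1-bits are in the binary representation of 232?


0b11101000 has 4 set bits

4


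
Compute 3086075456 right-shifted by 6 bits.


0b10110111111100011100011001000000 >> 6 = 0b10110111111100011100011001 = 48219929

48219929


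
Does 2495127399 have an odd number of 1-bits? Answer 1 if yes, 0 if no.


0b10010100101110001001111101100111 has 18 ones => parity 0

0


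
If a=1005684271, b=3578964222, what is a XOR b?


1005684271 ^ 3578964222 = 4003671761

4003671761


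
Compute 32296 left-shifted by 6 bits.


0b111111000101000 << 6 = 0b111111000101000000000 = 2066944

2066944


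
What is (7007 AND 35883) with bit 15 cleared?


Step 1: 7007 & 35883 = 2059
Step 2: 2059 & ~(1 << 15) = 2059

2059


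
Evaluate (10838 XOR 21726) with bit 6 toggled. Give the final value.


Step 1: 10838 ^ 21726 = 32392
Step 2: 32392 ^ (1 << 6) = 32392 ^ 64 = 32456

32456


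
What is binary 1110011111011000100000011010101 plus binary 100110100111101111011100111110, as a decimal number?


1110011111011000100000011010101 + 100110100111101111011100111110 = 10011010100010110011100000010011 = 2592815123

2592815123


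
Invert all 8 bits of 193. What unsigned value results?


193 ^ 255 = 62

62


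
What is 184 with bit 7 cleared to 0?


184 & ~(1 << 7) = 56

56


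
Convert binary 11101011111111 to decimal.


11101011111111 in decimal = 15103

15103


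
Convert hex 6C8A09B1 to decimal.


6C8A09B1 hex = 1820985777 decimal

1820985777


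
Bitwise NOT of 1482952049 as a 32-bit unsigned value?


~0b1011000011001000000110101110001 = 0b10100111100110111111001010001110 = 2812015246 (32-bit unsigned)

2812015246


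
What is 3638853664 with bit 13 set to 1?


3638853664 | (1 << 13) = 3638853664 | 8192 = 3638861856

3638861856


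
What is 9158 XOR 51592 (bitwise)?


0b10001111000110 ^ 0b1100100110001000 = 0b1110101001001110 = 59982

59982


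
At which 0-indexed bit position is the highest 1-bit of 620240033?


0b100100111110000001110010100001. Highest set bit at position 29

29


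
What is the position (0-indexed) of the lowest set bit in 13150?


0b11001101011110. Lowest set bit at position 1

1


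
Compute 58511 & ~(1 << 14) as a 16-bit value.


58511 & ~(1 << 14) = 42127

42127


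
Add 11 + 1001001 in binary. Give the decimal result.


11 + 1001001 = 1001100 = 76

76


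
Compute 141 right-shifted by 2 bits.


0b10001101 >> 2 = 0b100011 = 35

35


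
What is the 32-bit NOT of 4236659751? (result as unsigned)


~0b11111100100001100100110000100111 = 0b11011110011011001111011000 = 58307544 (32-bit unsigned)

58307544


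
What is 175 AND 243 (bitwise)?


0b10101111 & 0b11110011 = 0b10100011 = 163

163


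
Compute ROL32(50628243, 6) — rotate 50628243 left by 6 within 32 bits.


Rotate 0b11000001001000011010010011 left by 6 (32-bit) = 0b11000001001000011010010011000000 = 3240207552

3240207552


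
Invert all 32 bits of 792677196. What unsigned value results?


792677196 ^ 4294967295 = 3502290099

3502290099


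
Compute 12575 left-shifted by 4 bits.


0b11000100011111 << 4 = 0b110001000111110000 = 201200

201200


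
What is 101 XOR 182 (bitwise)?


0b1100101 ^ 0b10110110 = 0b11010011 = 211

211


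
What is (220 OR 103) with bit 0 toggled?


Step 1: 220 | 103 = 255
Step 2: 255 ^ (1 << 0) = 255 ^ 1 = 254

254


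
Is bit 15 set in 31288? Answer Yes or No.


0b111101000111000, bit 15 = 0. No

No


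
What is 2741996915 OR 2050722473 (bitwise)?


0b10100011011011111000110101110011 | 0b1111010001110111000101010101001 = 0b11111011011111111000111111111011 = 4219441147

4219441147


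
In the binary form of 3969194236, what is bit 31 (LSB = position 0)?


0b11101100100101010001100011111100, position 31 = 1

1


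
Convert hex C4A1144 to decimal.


C4A1144 hex = 206180676 decimal

206180676


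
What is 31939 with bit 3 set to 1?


31939 | (1 << 3) = 31939 | 8 = 31947

31947


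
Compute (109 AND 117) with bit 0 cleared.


Step 1: 109 & 117 = 101
Step 2: 101 & ~(1 << 0) = 100

100


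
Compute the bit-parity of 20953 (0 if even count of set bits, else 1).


0b101000111011001 has 8 ones => parity 0

0


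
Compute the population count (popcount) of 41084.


0b1010000001111100 has 7 set bits

7


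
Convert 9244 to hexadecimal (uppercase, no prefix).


9244 = 241C hex

241C


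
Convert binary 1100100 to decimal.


1100100 in decimal = 100

100


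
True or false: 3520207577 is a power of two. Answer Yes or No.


0b11010001110100100001101011011001. Multiple bits set => No

No


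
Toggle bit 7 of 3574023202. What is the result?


3574023202 ^ (1 << 7) = 3574023202 ^ 128 = 3574023330

3574023330


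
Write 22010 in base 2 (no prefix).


22010 = 101010111111010 in binary

101010111111010


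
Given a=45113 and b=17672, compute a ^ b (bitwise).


45113 ^ 17672 = 62769

62769


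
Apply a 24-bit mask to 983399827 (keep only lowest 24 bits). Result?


983399827 & 16777215 = 10321299

10321299


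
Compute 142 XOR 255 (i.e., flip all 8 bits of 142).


142 ^ 255 = 113

113


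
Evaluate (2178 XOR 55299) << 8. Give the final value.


Step 1: 2178 ^ 55299 = 53377
Step 2: 53377 << 8 = 13664512

13664512


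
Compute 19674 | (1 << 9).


19674 | (1 << 9) = 19674 | 512 = 20186

20186


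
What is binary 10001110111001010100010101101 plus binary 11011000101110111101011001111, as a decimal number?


10001110111001010100010101101 + 11011000101110111101011001111 = 101100111101000010001101111100 = 754197372

754197372


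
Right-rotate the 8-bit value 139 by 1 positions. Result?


Rotate 0b10001011 right by 1 (8-bit) = 0b11000101 = 197

197


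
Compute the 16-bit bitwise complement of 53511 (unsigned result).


~0b1101000100000111 = 0b10111011111000 = 12024 (16-bit unsigned)

12024


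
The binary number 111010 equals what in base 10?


111010 in decimal = 58

58


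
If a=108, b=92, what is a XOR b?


108 ^ 92 = 48

48


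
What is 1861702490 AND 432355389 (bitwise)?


0b1101110111101110101001101011010 & 0b11001110001010011100000111101 = 0b1000110001010001000000011000 = 147132440

147132440


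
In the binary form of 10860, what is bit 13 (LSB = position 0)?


0b10101001101100, position 13 = 1

1


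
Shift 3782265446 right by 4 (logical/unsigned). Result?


0b11100001011100001100101001100110 >> 4 = 0b1110000101110000110010100110 = 236391590

236391590


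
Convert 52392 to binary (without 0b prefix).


52392 = 1100110010101000 in binary

1100110010101000


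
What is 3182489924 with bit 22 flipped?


3182489924 ^ (1 << 22) = 3182489924 ^ 4194304 = 3186684228

3186684228


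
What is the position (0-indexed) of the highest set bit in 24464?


0b101111110010000. Highest set bit at position 14

14


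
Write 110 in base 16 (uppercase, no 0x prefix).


110 = 6E hex

6E


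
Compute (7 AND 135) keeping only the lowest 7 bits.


Step 1: 7 & 135 = 7
Step 2: 7 & 127 = 7

7


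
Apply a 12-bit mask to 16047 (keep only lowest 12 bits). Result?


16047 & 4095 = 3759

3759


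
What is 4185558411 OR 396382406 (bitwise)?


0b11111001011110101000110110001011 | 0b10111101000000101000011000110 = 0b11111111111110101101110111001111 = 4294630863

4294630863


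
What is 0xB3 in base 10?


B3 hex = 179 decimal

179


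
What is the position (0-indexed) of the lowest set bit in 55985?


0b1101101010110001. Lowest set bit at position 0

0


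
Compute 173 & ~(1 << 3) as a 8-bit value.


173 & ~(1 << 3) = 165

165


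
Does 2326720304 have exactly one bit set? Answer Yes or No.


0b10001010101011101110111100110000. Multiple bits set => No

No


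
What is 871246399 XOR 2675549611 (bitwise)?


0b110011111011100010101000111111 ^ 0b10011111011110011010010110101011 = 0b10101100100101111000111110010100 = 2895613844

2895613844


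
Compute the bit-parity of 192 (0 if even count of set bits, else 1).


0b11000000 has 2 ones => parity 0

0


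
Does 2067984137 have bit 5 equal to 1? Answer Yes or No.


0b1111011010000101110111100001001, bit 5 = 0. No

No


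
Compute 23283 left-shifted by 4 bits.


0b101101011110011 << 4 = 0b1011010111100110000 = 372528

372528


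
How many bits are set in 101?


0b1100101 has 4 set bits

4


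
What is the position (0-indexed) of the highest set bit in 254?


0b11111110. Highest set bit at position 7

7


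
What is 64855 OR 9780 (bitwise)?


0b1111110101010111 | 0b10011000110100 = 0b1111111101110111 = 65399

65399


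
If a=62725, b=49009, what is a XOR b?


62725 ^ 49009 = 19060

19060


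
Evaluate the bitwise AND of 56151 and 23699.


0b1101101101010111 & 0b101110010010011 = 0b101100000010011 = 22547

22547


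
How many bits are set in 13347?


0b11010000100011 has 6 set bits

6


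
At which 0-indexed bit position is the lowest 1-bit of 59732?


0b1110100101010100. Lowest set bit at position 2

2


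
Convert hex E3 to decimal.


E3 hex = 227 decimal

227


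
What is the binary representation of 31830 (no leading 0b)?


31830 = 111110001010110 in binary

111110001010110


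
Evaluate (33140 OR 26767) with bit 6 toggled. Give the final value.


Step 1: 33140 | 26767 = 59903
Step 2: 59903 ^ (1 << 6) = 59903 ^ 64 = 59839

59839


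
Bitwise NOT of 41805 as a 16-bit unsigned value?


~0b1010001101001101 = 0b101110010110010 = 23730 (16-bit unsigned)

23730


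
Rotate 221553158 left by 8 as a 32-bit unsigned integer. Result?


Rotate 0b1101001101001010001000000110 left by 8 (32-bit) = 0b110100101000100000011000001101 = 883033613

883033613


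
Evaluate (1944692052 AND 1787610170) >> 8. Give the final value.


Step 1: 1944692052 & 1787610170 = 1653113872
Step 2: 1653113872 >> 8 = 6457476

6457476


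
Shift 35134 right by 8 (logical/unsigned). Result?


0b1000100100111110 >> 8 = 0b10001001 = 137

137


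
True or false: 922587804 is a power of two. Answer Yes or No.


0b110110111111011001001010011100. Multiple bits set => No

No


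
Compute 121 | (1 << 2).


121 | (1 << 2) = 121 | 4 = 125

125


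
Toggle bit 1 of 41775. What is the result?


41775 ^ (1 << 1) = 41775 ^ 2 = 41773

41773


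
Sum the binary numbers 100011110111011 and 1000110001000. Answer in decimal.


100011110111011 + 1000110001000 = 101100101000011 = 22851

22851


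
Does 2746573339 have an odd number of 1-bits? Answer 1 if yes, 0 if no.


0b10100011101101010110001000011011 has 16 ones => parity 0

0


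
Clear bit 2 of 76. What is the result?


76 & ~(1 << 2) = 72

72


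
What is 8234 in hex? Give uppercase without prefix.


8234 = 202A hex

202A


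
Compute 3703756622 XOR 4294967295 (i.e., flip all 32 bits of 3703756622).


3703756622 ^ 4294967295 = 591210673

591210673


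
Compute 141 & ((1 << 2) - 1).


141 & 3 = 1

1


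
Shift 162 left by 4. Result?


0b10100010 << 4 = 0b101000100000 = 2592

2592


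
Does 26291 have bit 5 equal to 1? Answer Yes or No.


0b110011010110011, bit 5 = 1. Yes

Yes


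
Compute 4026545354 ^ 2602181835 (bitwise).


0b11110000000000000011010011001010 ^ 0b10011011000110100010010011001011 = 0b1101011000110100001000000000001 = 1796870145

1796870145


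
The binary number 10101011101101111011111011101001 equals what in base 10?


10101011101101111011111011101001 in decimal = 2880945897

2880945897


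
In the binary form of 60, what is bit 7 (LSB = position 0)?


0b111100, position 7 = 0

0


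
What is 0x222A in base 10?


222A hex = 8746 decimal

8746


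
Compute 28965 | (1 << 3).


28965 | (1 << 3) = 28965 | 8 = 28973

28973


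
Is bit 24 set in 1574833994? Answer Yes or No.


0b1011101110111100000111101001010, bit 24 = 1. Yes

Yes


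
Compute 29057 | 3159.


0b111000110000001 | 0b110001010111 = 0b111110111010111 = 32215

32215


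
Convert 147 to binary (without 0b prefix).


147 = 10010011 in binary

10010011


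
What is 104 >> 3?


0b1101000 >> 3 = 0b1101 = 13

13


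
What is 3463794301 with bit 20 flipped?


3463794301 ^ (1 << 20) = 3463794301 ^ 1048576 = 3462745725

3462745725


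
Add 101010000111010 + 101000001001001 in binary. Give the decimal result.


101010000111010 + 101000001001001 = 1010010010000011 = 42115

42115


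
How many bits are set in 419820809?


0b11001000001011111010100001001 has 13 set bits

13


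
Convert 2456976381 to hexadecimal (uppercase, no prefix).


2456976381 = 92727BFD hex

92727BFD


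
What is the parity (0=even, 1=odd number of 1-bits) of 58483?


0b1110010001110011 has 9 ones => parity 1

1


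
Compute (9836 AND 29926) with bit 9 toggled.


Step 1: 9836 & 29926 = 9316
Step 2: 9316 ^ (1 << 9) = 9316 ^ 512 = 9828

9828


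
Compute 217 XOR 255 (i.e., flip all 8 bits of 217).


217 ^ 255 = 38

38


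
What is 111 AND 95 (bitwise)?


0b1101111 & 0b1011111 = 0b1001111 = 79

79


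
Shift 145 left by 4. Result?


0b10010001 << 4 = 0b100100010000 = 2320

2320


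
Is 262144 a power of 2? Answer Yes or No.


0b1000000000000000000. Only one bit set => Yes

Yes


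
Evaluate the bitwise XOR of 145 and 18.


0b10010001 ^ 0b10010 = 0b10000011 = 131

131


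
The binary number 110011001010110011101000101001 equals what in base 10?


110011001010110011101000101001 in decimal = 858470953

858470953


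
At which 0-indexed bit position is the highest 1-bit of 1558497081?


0b1011100111001001100011100111001. Highest set bit at position 30

30


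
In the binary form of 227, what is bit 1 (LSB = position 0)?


0b11100011, position 1 = 1

1


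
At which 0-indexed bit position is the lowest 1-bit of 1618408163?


0b1100000011101101111001011100011. Lowest set bit at position 0

0


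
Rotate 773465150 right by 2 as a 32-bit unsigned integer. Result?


Rotate 0b101110000110100010010000111110 right by 2 (32-bit) = 0b10001011100001101000100100001111 = 2340849935

2340849935


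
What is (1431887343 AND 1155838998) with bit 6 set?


Step 1: 1431887343 & 1155838998 = 1145082886
Step 2: 1145082886 | (1 << 6) = 1145082886 | 64 = 1145082950

1145082950


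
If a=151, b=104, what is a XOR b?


151 ^ 104 = 255

255


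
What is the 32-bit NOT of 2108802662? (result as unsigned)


~0b1111101101100011100011001100110 = 0b10000010010011100011100110011001 = 2186164633 (32-bit unsigned)

2186164633


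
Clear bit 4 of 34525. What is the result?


34525 & ~(1 << 4) = 34509

34509


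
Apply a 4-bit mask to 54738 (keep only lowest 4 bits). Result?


54738 & 15 = 2

2


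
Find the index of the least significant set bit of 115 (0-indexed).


0b1110011. Lowest set bit at position 0

0


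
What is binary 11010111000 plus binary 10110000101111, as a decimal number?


11010111000 + 10110000101111 = 11001011100111 = 13031

13031


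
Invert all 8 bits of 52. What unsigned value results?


52 ^ 255 = 203

203


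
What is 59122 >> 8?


0b1110011011110010 >> 8 = 0b11100110 = 230

230


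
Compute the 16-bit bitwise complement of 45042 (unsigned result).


~0b1010111111110010 = 0b101000000001101 = 20493 (16-bit unsigned)

20493


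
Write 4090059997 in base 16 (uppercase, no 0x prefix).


4090059997 = F3C95CDD hex

F3C95CDD


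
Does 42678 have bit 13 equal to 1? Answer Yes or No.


0b1010011010110110, bit 13 = 1. Yes

Yes


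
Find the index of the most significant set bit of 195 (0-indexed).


0b11000011. Highest set bit at position 7

7


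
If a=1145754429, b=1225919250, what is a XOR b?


1145754429 ^ 1225919250 = 223926319

223926319


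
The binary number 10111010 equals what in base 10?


10111010 in decimal = 186

186


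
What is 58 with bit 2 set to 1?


58 | (1 << 2) = 58 | 4 = 62

62


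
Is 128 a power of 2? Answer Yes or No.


0b10000000. Only one bit set => Yes

Yes


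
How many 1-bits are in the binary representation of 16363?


0b11111111101011 has 12 set bits

12


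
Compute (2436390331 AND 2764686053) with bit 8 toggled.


Step 1: 2436390331 & 2764686053 = 2148024481
Step 2: 2148024481 ^ (1 << 8) = 2148024481 ^ 256 = 2148024737

2148024737


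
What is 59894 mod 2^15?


59894 & 32767 = 27126

27126


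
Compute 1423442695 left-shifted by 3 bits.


0b1010100110110000000001100000111 << 3 = 0b1010100110110000000001100000111000 = 11387541560

11387541560


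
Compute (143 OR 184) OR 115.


Step 1: 143 | 184 = 191
Step 2: 191 | 115 = 255

255


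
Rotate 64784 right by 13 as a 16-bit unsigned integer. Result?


Rotate 0b1111110100010000 right by 13 (16-bit) = 0b1110100010000111 = 59527

59527


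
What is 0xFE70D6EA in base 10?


FE70D6EA hex = 4268807914 decimal

4268807914


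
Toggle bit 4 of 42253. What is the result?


42253 ^ (1 << 4) = 42253 ^ 16 = 42269

42269


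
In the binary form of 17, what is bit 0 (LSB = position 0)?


0b10001, position 0 = 1

1


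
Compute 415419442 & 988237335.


0b11000110000101100110000110010 & 0b111010111001110100111000010111 = 0b11000110000100100110000010010 = 415386642

415386642


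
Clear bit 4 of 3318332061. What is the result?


3318332061 & ~(1 << 4) = 3318332045

3318332045


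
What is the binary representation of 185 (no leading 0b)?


185 = 10111001 in binary

10111001


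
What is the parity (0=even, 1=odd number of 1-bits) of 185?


0b10111001 has 5 ones => parity 1

1


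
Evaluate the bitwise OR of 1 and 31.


0b1 | 0b11111 = 0b11111 = 31

31


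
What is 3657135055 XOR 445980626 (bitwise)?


0b11011001111110110111001111001111 ^ 0b11010100101010001111111010010 = 0b11000011011011100110110000011101 = 3278793757

3278793757


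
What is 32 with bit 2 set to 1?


32 | (1 << 2) = 32 | 4 = 36

36


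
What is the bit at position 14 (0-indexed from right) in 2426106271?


0b10010000100110110111000110011111, position 14 = 1

1


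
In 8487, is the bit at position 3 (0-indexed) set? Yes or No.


0b10000100100111, bit 3 = 0. No

No


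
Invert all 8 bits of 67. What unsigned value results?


67 ^ 255 = 188

188


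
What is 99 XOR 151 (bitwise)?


0b1100011 ^ 0b10010111 = 0b11110100 = 244

244


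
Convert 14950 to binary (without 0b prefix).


14950 = 11101001100110 in binary

11101001100110


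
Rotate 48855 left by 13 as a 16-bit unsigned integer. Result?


Rotate 0b1011111011010111 left by 13 (16-bit) = 0b1111011111011010 = 63450

63450


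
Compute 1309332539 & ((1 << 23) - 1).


1309332539 & 8388607 = 709691

709691


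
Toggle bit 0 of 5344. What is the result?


5344 ^ (1 << 0) = 5344 ^ 1 = 5345

5345


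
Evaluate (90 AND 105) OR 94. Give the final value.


Step 1: 90 & 105 = 72
Step 2: 72 | 94 = 94

94


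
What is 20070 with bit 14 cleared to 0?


20070 & ~(1 << 14) = 3686

3686


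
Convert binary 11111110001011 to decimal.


11111110001011 in decimal = 16267

16267


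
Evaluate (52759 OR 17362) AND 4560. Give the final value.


Step 1: 52759 | 17362 = 53207
Step 2: 53207 & 4560 = 464

464


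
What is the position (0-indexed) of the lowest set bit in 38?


0b100110. Lowest set bit at position 1

1


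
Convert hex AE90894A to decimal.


AE90894A hex = 2928707914 decimal

2928707914


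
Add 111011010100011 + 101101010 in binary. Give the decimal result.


111011010100011 + 101101010 = 111100000001101 = 30733

30733


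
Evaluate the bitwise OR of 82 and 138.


0b1010010 | 0b10001010 = 0b11011010 = 218

218


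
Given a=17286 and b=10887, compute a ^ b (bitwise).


17286 ^ 10887 = 26881

26881


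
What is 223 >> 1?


0b11011111 >> 1 = 0b1101111 = 111

111


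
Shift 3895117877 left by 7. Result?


0b11101000001010101100100000110101 << 7 = 0b111010000010101011001000001101010000000 = 498575088256

498575088256


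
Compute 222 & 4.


0b11011110 & 0b100 = 0b100 = 4

4


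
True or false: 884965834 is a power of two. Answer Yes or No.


0b110100101111111000000111001010. Multiple bits set => No

No


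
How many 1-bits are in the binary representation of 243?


0b11110011 has 6 set bits

6


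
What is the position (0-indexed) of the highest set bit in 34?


0b100010. Highest set bit at position 5

5


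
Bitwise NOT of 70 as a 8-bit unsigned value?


~0b1000110 = 0b10111001 = 185 (8-bit unsigned)

185


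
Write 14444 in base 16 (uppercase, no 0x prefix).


14444 = 386C hex

386C


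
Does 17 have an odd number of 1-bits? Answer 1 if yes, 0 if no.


0b10001 has 2 ones => parity 0

0


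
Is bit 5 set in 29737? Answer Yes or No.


0b111010000101001, bit 5 = 1. Yes

Yes


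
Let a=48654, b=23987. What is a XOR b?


48654 ^ 23987 = 58301

58301


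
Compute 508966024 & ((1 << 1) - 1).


508966024 & 1 = 0

0


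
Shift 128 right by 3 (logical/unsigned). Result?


0b10000000 >> 3 = 0b10000 = 16

16


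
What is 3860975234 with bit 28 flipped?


3860975234 ^ (1 << 28) = 3860975234 ^ 268435456 = 4129410690

4129410690


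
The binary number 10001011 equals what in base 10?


10001011 in decimal = 139

139


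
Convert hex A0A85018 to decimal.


A0A85018 hex = 2695385112 decimal

2695385112


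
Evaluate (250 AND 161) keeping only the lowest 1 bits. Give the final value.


Step 1: 250 & 161 = 160
Step 2: 160 & 1 = 0

0


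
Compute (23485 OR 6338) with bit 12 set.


Step 1: 23485 | 6338 = 23551
Step 2: 23551 | (1 << 12) = 23551 | 4096 = 23551

23551


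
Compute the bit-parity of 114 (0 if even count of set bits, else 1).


0b1110010 has 4 ones => parity 0

0


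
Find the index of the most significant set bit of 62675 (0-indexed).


0b1111010011010011. Highest set bit at position 15

15


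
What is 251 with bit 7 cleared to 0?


251 & ~(1 << 7) = 123

123


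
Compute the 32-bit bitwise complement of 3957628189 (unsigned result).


~0b11101011111001001001110100011101 = 0b10100000110110110001011100010 = 337339106 (32-bit unsigned)

337339106


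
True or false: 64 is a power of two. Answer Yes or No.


0b1000000. Only one bit set => Yes

Yes


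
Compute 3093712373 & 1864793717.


0b10111000011001100100110111110101 & 0b1101111001001100111111001110101 = 0b101000001001100100110001110101 = 673598581

673598581


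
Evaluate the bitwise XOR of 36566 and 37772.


0b1000111011010110 ^ 0b1001001110001100 = 0b1110101011010 = 7514

7514


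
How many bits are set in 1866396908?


0b1101111001111101111010011101100 has 21 set bits

21


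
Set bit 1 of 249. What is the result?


249 | (1 << 1) = 249 | 2 = 251

251


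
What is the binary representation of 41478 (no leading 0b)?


41478 = 1010001000000110 in binary

1010001000000110


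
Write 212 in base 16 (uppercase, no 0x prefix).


212 = D4 hex

D4


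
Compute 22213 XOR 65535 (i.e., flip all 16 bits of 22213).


22213 ^ 65535 = 43322

43322


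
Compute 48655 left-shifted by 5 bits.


0b1011111000001111 << 5 = 0b101111100000111100000 = 1556960

1556960


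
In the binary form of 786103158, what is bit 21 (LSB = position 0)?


0b101110110110101111101101110110, position 21 = 0

0


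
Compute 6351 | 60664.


0b1100011001111 | 0b1110110011111000 = 0b1111110011111111 = 64767

64767


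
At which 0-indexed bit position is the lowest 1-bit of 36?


0b100100. Lowest set bit at position 2

2


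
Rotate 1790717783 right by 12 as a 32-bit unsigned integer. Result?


Rotate 0b1101010101111000010111101010111 right by 12 (32-bit) = 0b11110101011101101010101111000010 = 4118195138

4118195138


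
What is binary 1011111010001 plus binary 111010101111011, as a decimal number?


1011111010001 + 111010101111011 = 1000110101001100 = 36172

36172


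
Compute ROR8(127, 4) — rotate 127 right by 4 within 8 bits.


Rotate 0b1111111 right by 4 (8-bit) = 0b11110111 = 247

247


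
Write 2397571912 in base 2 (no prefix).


2397571912 = 10001110111010000000101101001000 in binary

10001110111010000000101101001000


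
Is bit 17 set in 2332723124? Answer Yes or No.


0b10001011000010101000011110110100, bit 17 = 1. Yes

Yes


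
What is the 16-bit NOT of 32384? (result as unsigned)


~0b111111010000000 = 0b1000000101111111 = 33151 (16-bit unsigned)

33151


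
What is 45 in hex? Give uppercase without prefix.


45 = 2D hex

2D


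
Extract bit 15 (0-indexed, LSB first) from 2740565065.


0b10100011010110011011010001001001, position 15 = 1

1


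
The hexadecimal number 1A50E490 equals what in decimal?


1A50E490 hex = 441509008 decimal

441509008


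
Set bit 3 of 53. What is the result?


53 | (1 << 3) = 53 | 8 = 61

61


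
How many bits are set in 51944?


0b1100101011101000 has 8 set bits

8


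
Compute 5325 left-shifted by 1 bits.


0b1010011001101 << 1 = 0b10100110011010 = 10650

10650


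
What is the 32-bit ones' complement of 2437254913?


2437254913 ^ 4294967295 = 1857712382

1857712382


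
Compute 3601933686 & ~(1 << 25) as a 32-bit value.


3601933686 & ~(1 << 25) = 3568379254

3568379254


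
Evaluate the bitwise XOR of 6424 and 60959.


0b1100100011000 ^ 0b1110111000011111 = 0b1111011100000111 = 63239

63239


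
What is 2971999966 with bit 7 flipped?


2971999966 ^ (1 << 7) = 2971999966 ^ 128 = 2971999838

2971999838


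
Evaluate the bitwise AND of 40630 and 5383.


0b1001111010110110 & 0b1010100000111 = 0b1010000000110 = 5126

5126


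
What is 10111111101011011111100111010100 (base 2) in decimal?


10111111101011011111100111010100 in decimal = 3215849940

3215849940


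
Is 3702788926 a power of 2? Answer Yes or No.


0b11011100101101000001001100111110. Multiple bits set => No

No


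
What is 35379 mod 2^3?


35379 & 7 = 3

3


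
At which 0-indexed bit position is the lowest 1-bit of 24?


0b11000. Lowest set bit at position 3

3


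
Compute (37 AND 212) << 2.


Step 1: 37 & 212 = 4
Step 2: 4 << 2 = 16

16


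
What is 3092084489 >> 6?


0b10111000010011010111011100001001 >> 6 = 0b10111000010011010111011100 = 48313820

48313820


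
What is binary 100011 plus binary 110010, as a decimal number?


100011 + 110010 = 1010101 = 85

85


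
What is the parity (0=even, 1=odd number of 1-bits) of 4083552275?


0b11110011011001100001000000010011 has 14 ones => parity 0

0


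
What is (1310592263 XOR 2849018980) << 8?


Step 1: 1310592263 ^ 2849018980 = 3889076579
Step 2: 3889076579 << 8 = 995603604224

995603604224


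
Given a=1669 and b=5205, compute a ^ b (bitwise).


1669 ^ 5205 = 4816

4816


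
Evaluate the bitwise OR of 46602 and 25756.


0b1011011000001010 | 0b110010010011100 = 0b1111011010011110 = 63134

63134


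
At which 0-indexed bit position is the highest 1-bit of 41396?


0b1010000110110100. Highest set bit at position 15

15


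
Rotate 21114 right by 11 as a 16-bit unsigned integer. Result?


Rotate 0b101001001111010 right by 11 (16-bit) = 0b100111101001010 = 20298

20298


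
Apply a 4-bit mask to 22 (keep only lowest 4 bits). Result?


22 & 15 = 6

6


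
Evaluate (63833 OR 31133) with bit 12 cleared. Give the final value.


Step 1: 63833 | 31133 = 63965
Step 2: 63965 & ~(1 << 12) = 59869

59869


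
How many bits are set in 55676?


0b1101100101111100 has 10 set bits

10


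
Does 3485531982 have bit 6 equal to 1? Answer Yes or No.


0b11001111110000001111111101001110, bit 6 = 1. Yes

Yes


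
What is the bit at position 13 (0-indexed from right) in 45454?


0b1011000110001110, position 13 = 1

1


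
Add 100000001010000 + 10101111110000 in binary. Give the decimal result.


100000001010000 + 10101111110000 = 110110001000000 = 27712

27712


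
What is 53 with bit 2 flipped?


53 ^ (1 << 2) = 53 ^ 4 = 49

49


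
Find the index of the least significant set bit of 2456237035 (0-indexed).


0b10010010011001110011001111101011. Lowest set bit at position 0

0


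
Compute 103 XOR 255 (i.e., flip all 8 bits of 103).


103 ^ 255 = 152

152


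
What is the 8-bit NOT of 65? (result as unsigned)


~0b1000001 = 0b10111110 = 190 (8-bit unsigned)

190


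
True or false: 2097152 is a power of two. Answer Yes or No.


0b1000000000000000000000. Only one bit set => Yes

Yes


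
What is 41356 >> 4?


0b1010000110001100 >> 4 = 0b101000011000 = 2584

2584


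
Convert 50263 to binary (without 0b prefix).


50263 = 1100010001010111 in binary

1100010001010111


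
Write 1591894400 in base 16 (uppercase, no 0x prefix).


1591894400 = 5EE26180 hex

5EE26180


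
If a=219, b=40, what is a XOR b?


219 ^ 40 = 243

243


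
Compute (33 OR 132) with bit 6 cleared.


Step 1: 33 | 132 = 165
Step 2: 165 & ~(1 << 6) = 165

165


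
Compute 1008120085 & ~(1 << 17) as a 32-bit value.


1008120085 & ~(1 << 17) = 1007989013

1007989013


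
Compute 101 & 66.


0b1100101 & 0b1000010 = 0b1000000 = 64

64


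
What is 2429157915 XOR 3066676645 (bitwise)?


0b10010000110010100000001000011011 ^ 0b10110110110010011100010110100101 = 0b100110000000111100011110111110 = 637781950

637781950


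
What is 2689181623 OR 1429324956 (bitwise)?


0b10100000010010011010011110110111 | 0b1010101001100011100010010011100 = 0b11110101011110011110011110111111 = 4118407103

4118407103


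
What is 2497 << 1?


0b100111000001 << 1 = 0b1001110000010 = 4994

4994


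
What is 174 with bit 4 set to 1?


174 | (1 << 4) = 174 | 16 = 190

190


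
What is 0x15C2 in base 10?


15C2 hex = 5570 decimal

5570


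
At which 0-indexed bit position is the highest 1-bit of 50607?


0b1100010110101111. Highest set bit at position 15

15


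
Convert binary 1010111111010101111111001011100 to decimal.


1010111111010101111111001011100 in decimal = 1475018332

1475018332


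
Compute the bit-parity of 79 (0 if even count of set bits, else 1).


0b1001111 has 5 ones => parity 1

1


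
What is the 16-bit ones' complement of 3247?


3247 ^ 65535 = 62288

62288


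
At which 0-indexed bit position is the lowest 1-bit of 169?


0b10101001. Lowest set bit at position 0

0


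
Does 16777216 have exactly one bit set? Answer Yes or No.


0b1000000000000000000000000. Only one bit set => Yes

Yes


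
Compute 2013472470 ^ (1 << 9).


2013472470 ^ (1 << 9) = 2013472470 ^ 512 = 2013471958

2013471958


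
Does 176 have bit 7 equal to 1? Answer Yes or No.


0b10110000, bit 7 = 1. Yes

Yes


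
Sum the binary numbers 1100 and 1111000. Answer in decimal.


1100 + 1111000 = 10000100 = 132

132


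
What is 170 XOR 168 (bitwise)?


0b10101010 ^ 0b10101000 = 0b10 = 2

2


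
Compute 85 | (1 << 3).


85 | (1 << 3) = 85 | 8 = 93

93


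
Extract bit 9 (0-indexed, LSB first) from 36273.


0b1000110110110001, position 9 = 0

0


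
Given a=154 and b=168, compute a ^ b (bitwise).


154 ^ 168 = 50

50


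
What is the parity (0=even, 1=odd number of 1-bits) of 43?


0b101011 has 4 ones => parity 0

0


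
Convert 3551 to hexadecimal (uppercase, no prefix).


3551 = DDF hex

DDF


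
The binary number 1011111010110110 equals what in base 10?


1011111010110110 in decimal = 48822

48822


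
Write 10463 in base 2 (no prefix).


10463 = 10100011011111 in binary

10100011011111


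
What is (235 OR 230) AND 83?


Step 1: 235 | 230 = 239
Step 2: 239 & 83 = 67

67


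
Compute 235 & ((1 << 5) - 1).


235 & 31 = 11

11
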